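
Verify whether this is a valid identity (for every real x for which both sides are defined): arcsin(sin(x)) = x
No, this is NOT an identity.

Claim: arcsin(sin(x)) = x.
Test a specific point where both sides are defined: x = π.
LHS = arcsin(sin(x)) ≈ 0.0000
RHS = x ≈ 3.1416
Since 0.0000 ≠ 3.1416, the equation fails at this point, so it cannot hold for every real x for which both sides are defined.
arcsin only returns values in [-π/2, π/2], so arcsin(sin(x)) = x holds only for x in that interval, not for all real x.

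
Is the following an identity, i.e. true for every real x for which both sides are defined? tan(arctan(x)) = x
Claim: tan(arctan(x)) = x.
Reasoning: For every real x, arctan(x) is by definition the angle in (-π/2, π/2) whose tangent equals x. Taking the tangent of that angle returns x.
So the two sides agree for every real x for which both sides are defined.

Conclusion: Yes, this is an identity.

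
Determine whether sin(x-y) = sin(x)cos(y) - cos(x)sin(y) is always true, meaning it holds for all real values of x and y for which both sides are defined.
Yes, this is an identity.

Claim: sin(x-y) = sin(x)cos(y) - cos(x)sin(y).
Reasoning: Replace y by -y in sin(x+y) = sin(x)cos(y) + cos(x)sin(y) and use cos(-y) = cos(y), sin(-y) = -sin(y): sin(x-y) = sin(x)cos(y) - cos(x)sin(y).
So the two sides agree for all real values of x and y for which both sides are defined.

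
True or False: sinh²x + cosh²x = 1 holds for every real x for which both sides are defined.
False.

Claim: sinh²x + cosh²x = 1.
Test a specific point where both sides are defined: x = 4.
LHS = sinh²x + cosh²x ≈ 1490.4792
RHS = 1 ≈ 1.0000
Since 1490.4792 ≠ 1.0000, the equation fails at this point, so it cannot hold for every real x for which both sides are defined.
The correct hyperbolic identity is cosh²x - sinh²x = 1 (a difference); the sum sinh²x + cosh²x equals cosh(2x).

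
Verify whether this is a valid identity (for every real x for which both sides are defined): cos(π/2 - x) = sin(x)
Yes, this is an identity.

Claim: cos(π/2 - x) = sin(x).
Reasoning: Use cos(u - v) = cos(u)cos(v) + sin(u)sin(v) with u = π/2, v = x: cos(π/2)cos(x) + sin(π/2)sin(x) = 0·cos(x) + 1·sin(x) = sin(x).
So the two sides agree for every real x for which both sides are defined.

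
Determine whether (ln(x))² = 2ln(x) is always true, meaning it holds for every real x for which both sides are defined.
No, this is NOT an identity.

Claim: (ln(x))² = 2ln(x).
Test a specific point where both sides are defined: x = 3/2.
LHS = (ln(x))² ≈ 0.1644
RHS = 2ln(x) ≈ 0.8109
Since 0.1644 ≠ 0.8109, the equation fails at this point, so it cannot hold for every real x for which both sides are defined.
2ln(x) equals ln(x²), which is not the same as (ln x)².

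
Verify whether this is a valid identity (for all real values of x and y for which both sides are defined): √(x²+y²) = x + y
No, this is NOT an identity.

Claim: √(x²+y²) = x + y.
Test a specific point where both sides are defined: x = 1, y = 1/2.
LHS = √(x²+y²) ≈ 1.1180
RHS = x + y ≈ 1.5000
Since 1.1180 ≠ 1.5000, the equation fails at this point, so it cannot hold for all real values of x and y for which both sides are defined.
(x+y)² = x² + 2xy + y², not x² + y², so the square root does not split this way.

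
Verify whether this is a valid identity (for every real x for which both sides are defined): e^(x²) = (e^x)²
Claim: e^(x²) = (e^x)².
Test a specific point where both sides are defined: x = 3.
LHS = e^(x²) ≈ 8103.0839
RHS = (e^x)² ≈ 403.4288
Since 8103.0839 ≠ 403.4288, the equation fails at this point, so it cannot hold for every real x for which both sides are defined.
(e^x)² = e^(2x), and 2x ≠ x² in general.

Conclusion: No, this is NOT an identity.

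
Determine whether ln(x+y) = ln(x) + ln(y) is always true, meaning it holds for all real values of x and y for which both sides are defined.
Claim: ln(x+y) = ln(x) + ln(y).
Test a specific point where both sides are defined: x = 2, y = 5.
LHS = ln(x+y) ≈ 1.9459
RHS = ln(x) + ln(y) ≈ 2.3026
Since 1.9459 ≠ 2.3026, the equation fails at this point, so it cannot hold for all real values of x and y for which both sides are defined.
ln(x) + ln(y) = ln(xy), not ln(x+y).

Conclusion: No, this is NOT an identity.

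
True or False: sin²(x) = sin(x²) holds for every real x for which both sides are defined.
Claim: sin²(x) = sin(x²).
Test a specific point where both sides are defined: x = π/4.
LHS = sin²(x) ≈ 0.5000
RHS = sin(x²) ≈ 0.5785
Since 0.5000 ≠ 0.5785, the equation fails at this point, so it cannot hold for every real x for which both sides are defined.
sin²(x) means (sin x)², squaring the output; sin(x²) squares the input. These are different functions.

Conclusion: False.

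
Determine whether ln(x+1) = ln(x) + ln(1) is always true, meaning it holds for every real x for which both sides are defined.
No, this is NOT an identity.

Claim: ln(x+1) = ln(x) + ln(1).
Test a specific point where both sides are defined: x = 3.
LHS = ln(x+1) ≈ 1.3863
RHS = ln(x) + ln(1) ≈ 1.0986
Since 1.3863 ≠ 1.0986, the equation fails at this point, so it cannot hold for every real x for which both sides are defined.
ln(1) = 0, so the right side is just ln(x), which differs from ln(x+1).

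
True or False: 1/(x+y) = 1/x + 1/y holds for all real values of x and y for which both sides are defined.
False.

Claim: 1/(x+y) = 1/x + 1/y.
Test a specific point where both sides are defined: x = 4, y = -1.
LHS = 1/(x+y) ≈ 0.3333
RHS = 1/x + 1/y ≈ -0.7500
Since 0.3333 ≠ -0.7500, the equation fails at this point, so it cannot hold for all real values of x and y for which both sides are defined.
1/x + 1/y = (x+y)/(xy), which is not 1/(x+y).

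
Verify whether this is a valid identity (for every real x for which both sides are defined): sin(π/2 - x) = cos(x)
Yes, this is an identity.

Claim: sin(π/2 - x) = cos(x).
Reasoning: Use sin(u - v) = sin(u)cos(v) - cos(u)sin(v) with u = π/2, v = x: sin(π/2)cos(x) - cos(π/2)sin(x) = 1·cos(x) - 0·sin(x) = cos(x).
So the two sides agree for every real x for which both sides are defined.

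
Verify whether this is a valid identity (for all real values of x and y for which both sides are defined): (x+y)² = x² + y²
Claim: (x+y)² = x² + y².
Test a specific point where both sides are defined: x = 1/2, y = -2.
LHS = (x+y)² ≈ 2.2500
RHS = x² + y² ≈ 4.2500
Since 2.2500 ≠ 4.2500, the equation fails at this point, so it cannot hold for all real values of x and y for which both sides are defined.
The correct expansion is (x+y)² = x² + 2xy + y²; the cross term 2xy is missing.

Conclusion: No, this is NOT an identity.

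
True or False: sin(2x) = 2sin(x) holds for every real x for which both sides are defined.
Claim: sin(2x) = 2sin(x).
Test a specific point where both sides are defined: x = π/2.
LHS = sin(2x) ≈ 0.0000
RHS = 2sin(x) ≈ 2.0000
Since 0.0000 ≠ 2.0000, the equation fails at this point, so it cannot hold for every real x for which both sides are defined.
The correct double-angle formula is sin(2x) = 2sin(x)cos(x).

Conclusion: False.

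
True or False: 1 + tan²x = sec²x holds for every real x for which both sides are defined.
True.

Claim: 1 + tan²x = sec²x.
Reasoning: Start from sin²x + cos²x = 1 and divide every term by cos²x (allowed wherever tan x and sec x are defined): tan²x + 1 = 1/cos²x = sec²x.
So the two sides agree for every real x for which both sides are defined.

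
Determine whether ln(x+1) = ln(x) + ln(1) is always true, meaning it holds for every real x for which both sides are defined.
Claim: ln(x+1) = ln(x) + ln(1).
Test a specific point where both sides are defined: x = 2.
LHS = ln(x+1) ≈ 1.0986
RHS = ln(x) + ln(1) ≈ 0.6931
Since 1.0986 ≠ 0.6931, the equation fails at this point, so it cannot hold for every real x for which both sides are defined.
ln(1) = 0, so the right side is just ln(x), which differs from ln(x+1).

Conclusion: No, this is NOT an identity.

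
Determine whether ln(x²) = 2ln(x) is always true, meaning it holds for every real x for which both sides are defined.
Claim: ln(x²) = 2ln(x).
Reasoning: The right side requires x > 0. For x > 0, x² = (e^(ln x))² = e^(2ln x), so ln(x²) = 2ln(x). (For x < 0 the right side is undefined, so those values are outside the claim.)
So the two sides agree for every real x for which both sides are defined.

Conclusion: Yes, this is an identity.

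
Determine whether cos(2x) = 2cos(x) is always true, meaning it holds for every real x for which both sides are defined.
Claim: cos(2x) = 2cos(x).
Test a specific point where both sides are defined: x = π/3.
LHS = cos(2x) ≈ -0.5000
RHS = 2cos(x) ≈ 1.0000
Since -0.5000 ≠ 1.0000, the equation fails at this point, so it cannot hold for every real x for which both sides are defined.
The correct double-angle formula is cos(2x) = cos²x - sin²x.

Conclusion: No, this is NOT an identity.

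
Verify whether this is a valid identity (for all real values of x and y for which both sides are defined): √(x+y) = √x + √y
No, this is NOT an identity.

Claim: √(x+y) = √x + √y.
Test a specific point where both sides are defined: x = 2, y = 4.
LHS = √(x+y) ≈ 2.4495
RHS = √x + √y ≈ 3.4142
Since 2.4495 ≠ 3.4142, the equation fails at this point, so it cannot hold for all real values of x and y for which both sides are defined.
Squaring the right side gives x + 2√(xy) + y, not x + y.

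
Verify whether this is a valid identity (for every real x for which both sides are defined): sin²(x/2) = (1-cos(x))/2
Yes, this is an identity.

Claim: sin²(x/2) = (1-cos(x))/2.
Reasoning: Use cos(2θ) = 1 - 2sin²θ with θ = x/2: cos(x) = 1 - 2sin²(x/2). Solving for sin²(x/2) gives (1 - cos(x))/2.
So the two sides agree for every real x for which both sides are defined.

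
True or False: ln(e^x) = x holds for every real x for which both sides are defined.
True.

Claim: ln(e^x) = x.
Reasoning: ln is the inverse of the exponential: ln(e^x) asks for the exponent p with e^p = e^x, and since e^p is one-to-one that exponent is p = x.
So the two sides agree for every real x for which both sides are defined.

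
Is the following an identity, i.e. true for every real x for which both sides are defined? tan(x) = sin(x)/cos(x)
Claim: tan(x) = sin(x)/cos(x).
Reasoning: For an angle x whose terminal point on the unit circle is (cos x, sin x), tan(x) is defined as the ratio (second coordinate)/(first coordinate) = sin(x)/cos(x), wherever cos(x) ≠ 0.
So the two sides agree for every real x for which both sides are defined.

Conclusion: Yes, this is an identity.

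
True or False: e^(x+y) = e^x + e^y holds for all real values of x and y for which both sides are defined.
False.

Claim: e^(x+y) = e^x + e^y.
Test a specific point where both sides are defined: x = 3/2, y = 3/2.
LHS = e^(x+y) ≈ 20.0855
RHS = e^x + e^y ≈ 8.9634
Since 20.0855 ≠ 8.9634, the equation fails at this point, so it cannot hold for all real values of x and y for which both sides are defined.
The correct rule is e^(x+y) = e^x · e^y (a product, not a sum).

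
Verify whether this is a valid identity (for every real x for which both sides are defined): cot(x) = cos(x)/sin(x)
Claim: cot(x) = cos(x)/sin(x).
Reasoning: cot(x) is defined as 1/tan(x) = 1/(sin(x)/cos(x)) = cos(x)/sin(x), wherever sin(x) ≠ 0.
So the two sides agree for every real x for which both sides are defined.

Conclusion: Yes, this is an identity.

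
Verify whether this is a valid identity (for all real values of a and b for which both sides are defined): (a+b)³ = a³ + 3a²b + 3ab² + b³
Yes, this is an identity.

Claim: (a+b)³ = a³ + 3a²b + 3ab² + b³.
Reasoning: (a+b)³ = (a+b)(a+b)² = (a+b)(a² + 2ab + b²) = a³ + 2a²b + ab² + a²b + 2ab² + b³ = a³ + 3a²b + 3ab² + b³.
So the two sides agree for all real values of a and b for which both sides are defined.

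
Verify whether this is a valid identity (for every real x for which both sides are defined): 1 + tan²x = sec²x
Yes, this is an identity.

Claim: 1 + tan²x = sec²x.
Reasoning: Start from sin²x + cos²x = 1 and divide every term by cos²x (allowed wherever tan x and sec x are defined): tan²x + 1 = 1/cos²x = sec²x.
So the two sides agree for every real x for which both sides are defined.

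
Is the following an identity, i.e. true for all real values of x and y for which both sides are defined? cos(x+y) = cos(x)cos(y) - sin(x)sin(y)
Claim: cos(x+y) = cos(x)cos(y) - sin(x)sin(y).
Reasoning: By Euler's formula e^(i(x+y)) = e^(ix)·e^(iy) = (cos x + i·sin x)(cos y + i·sin y). The real part of the left side is cos(x+y); the real part of the product is cos(x)cos(y) - sin(x)sin(y) (since i·i = -1).
So the two sides agree for all real values of x and y for which both sides are defined.

Conclusion: Yes, this is an identity.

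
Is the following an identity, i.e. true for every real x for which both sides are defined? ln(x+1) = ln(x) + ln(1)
Claim: ln(x+1) = ln(x) + ln(1).
Test a specific point where both sides are defined: x = 1/2.
LHS = ln(x+1) ≈ 0.4055
RHS = ln(x) + ln(1) ≈ -0.6931
Since 0.4055 ≠ -0.6931, the equation fails at this point, so it cannot hold for every real x for which both sides are defined.
ln(1) = 0, so the right side is just ln(x), which differs from ln(x+1).

Conclusion: No, this is NOT an identity.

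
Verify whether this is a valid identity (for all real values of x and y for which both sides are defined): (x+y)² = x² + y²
No, this is NOT an identity.

Claim: (x+y)² = x² + y².
Test a specific point where both sides are defined: x = 4, y = 4.
LHS = (x+y)² ≈ 64.0000
RHS = x² + y² ≈ 32.0000
Since 64.0000 ≠ 32.0000, the equation fails at this point, so it cannot hold for all real values of x and y for which both sides are defined.
The correct expansion is (x+y)² = x² + 2xy + y²; the cross term 2xy is missing.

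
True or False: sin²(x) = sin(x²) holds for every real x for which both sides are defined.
Claim: sin²(x) = sin(x²).
Test a specific point where both sides are defined: x = π/2.
LHS = sin²(x) ≈ 1.0000
RHS = sin(x²) ≈ 0.6243
Since 1.0000 ≠ 0.6243, the equation fails at this point, so it cannot hold for every real x for which both sides are defined.
sin²(x) means (sin x)², squaring the output; sin(x²) squares the input. These are different functions.

Conclusion: False.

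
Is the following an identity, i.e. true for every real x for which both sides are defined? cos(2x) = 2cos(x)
Claim: cos(2x) = 2cos(x).
Test a specific point where both sides are defined: x = 2π/3.
LHS = cos(2x) ≈ -0.5000
RHS = 2cos(x) ≈ -1.0000
Since -0.5000 ≠ -1.0000, the equation fails at this point, so it cannot hold for every real x for which both sides are defined.
The correct double-angle formula is cos(2x) = cos²x - sin²x.

Conclusion: No, this is NOT an identity.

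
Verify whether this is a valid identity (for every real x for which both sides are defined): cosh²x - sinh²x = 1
Claim: cosh²x - sinh²x = 1.
Reasoning: With cosh(x) = (e^x + e^-x)/2 and sinh(x) = (e^x - e^-x)/2: cosh²x = (e^(2x) + 2 + e^(-2x))/4 and sinh²x = (e^(2x) - 2 + e^(-2x))/4. Subtracting leaves 4/4 = 1.
So the two sides agree for every real x for which both sides are defined.

Conclusion: Yes, this is an identity.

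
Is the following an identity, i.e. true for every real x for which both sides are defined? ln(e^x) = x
Claim: ln(e^x) = x.
Reasoning: ln is the inverse of the exponential: ln(e^x) asks for the exponent p with e^p = e^x, and since e^p is one-to-one that exponent is p = x.
So the two sides agree for every real x for which both sides are defined.

Conclusion: Yes, this is an identity.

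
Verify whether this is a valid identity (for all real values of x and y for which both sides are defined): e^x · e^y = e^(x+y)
Yes, this is an identity.

Claim: e^x · e^y = e^(x+y).
Reasoning: This is the law of exponents for a common base: multiplying powers adds exponents. E.g. from the series, (Σ x^j/j!)(Σ y^k/k!) = Σ_m (Σ_{j+k=m} x^j y^k/(j!k!)) = Σ_m (x+y)^m/m! by the binomial theorem.
So the two sides agree for all real values of x and y for which both sides are defined.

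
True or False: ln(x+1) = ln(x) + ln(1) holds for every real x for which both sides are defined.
False.

Claim: ln(x+1) = ln(x) + ln(1).
Test a specific point where both sides are defined: x = 3/2.
LHS = ln(x+1) ≈ 0.9163
RHS = ln(x) + ln(1) ≈ 0.4055
Since 0.9163 ≠ 0.4055, the equation fails at this point, so it cannot hold for every real x for which both sides are defined.
ln(1) = 0, so the right side is just ln(x), which differs from ln(x+1).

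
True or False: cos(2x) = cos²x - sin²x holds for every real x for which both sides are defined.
Claim: cos(2x) = cos²x - sin²x.
Reasoning: Put y = x in the addition formula cos(x+y) = cos(x)cos(y) - sin(x)sin(y): cos(2x) = cos²x - sin²x.
So the two sides agree for every real x for which both sides are defined.

Conclusion: True.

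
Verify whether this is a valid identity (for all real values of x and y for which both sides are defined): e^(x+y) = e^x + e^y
Claim: e^(x+y) = e^x + e^y.
Test a specific point where both sides are defined: x = -1, y = 5.
LHS = e^(x+y) ≈ 54.5982
RHS = e^x + e^y ≈ 148.7810
Since 54.5982 ≠ 148.7810, the equation fails at this point, so it cannot hold for all real values of x and y for which both sides are defined.
The correct rule is e^(x+y) = e^x · e^y (a product, not a sum).

Conclusion: No, this is NOT an identity.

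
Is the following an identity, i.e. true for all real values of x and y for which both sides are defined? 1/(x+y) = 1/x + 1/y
Claim: 1/(x+y) = 1/x + 1/y.
Test a specific point where both sides are defined: x = 3, y = 2.
LHS = 1/(x+y) ≈ 0.2000
RHS = 1/x + 1/y ≈ 0.8333
Since 0.2000 ≠ 0.8333, the equation fails at this point, so it cannot hold for all real values of x and y for which both sides are defined.
1/x + 1/y = (x+y)/(xy), which is not 1/(x+y).

Conclusion: No, this is NOT an identity.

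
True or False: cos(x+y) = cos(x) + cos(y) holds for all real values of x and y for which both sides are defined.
Claim: cos(x+y) = cos(x) + cos(y).
Test a specific point where both sides are defined: x = 2π/3, y = -π/6.
LHS = cos(x+y) ≈ 0.0000
RHS = cos(x) + cos(y) ≈ 0.3660
Since 0.0000 ≠ 0.3660, the equation fails at this point, so it cannot hold for all real values of x and y for which both sides are defined.
The correct expansion is cos(x+y) = cos(x)cos(y) - sin(x)sin(y); cosine is not additive.

Conclusion: False.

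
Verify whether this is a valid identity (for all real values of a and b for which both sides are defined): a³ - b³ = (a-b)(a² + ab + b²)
Claim: a³ - b³ = (a-b)(a² + ab + b²).
Reasoning: Expand the right side: (a-b)(a² + ab + b²) = a³ + a²b + ab² - a²b - ab² - b³ = a³ - b³ (the middle terms cancel in pairs).
So the two sides agree for all real values of a and b for which both sides are defined.

Conclusion: Yes, this is an identity.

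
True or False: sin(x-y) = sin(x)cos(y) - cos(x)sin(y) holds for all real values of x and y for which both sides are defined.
True.

Claim: sin(x-y) = sin(x)cos(y) - cos(x)sin(y).
Reasoning: Replace y by -y in sin(x+y) = sin(x)cos(y) + cos(x)sin(y) and use cos(-y) = cos(y), sin(-y) = -sin(y): sin(x-y) = sin(x)cos(y) - cos(x)sin(y).
So the two sides agree for all real values of x and y for which both sides are defined.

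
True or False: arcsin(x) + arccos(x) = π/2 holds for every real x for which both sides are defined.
Claim: arcsin(x) + arccos(x) = π/2.
Reasoning: Both sides are defined for -1 ≤ x ≤ 1. Let θ = arcsin(x), so sin θ = x and θ ∈ [-π/2, π/2]. Then cos(π/2 - θ) = sin θ = x and π/2 - θ ∈ [0, π], which is exactly the range of arccos, so arccos(x) = π/2 - θ. Adding: arcsin(x) + arccos(x) = θ + (π/2 - θ) = π/2.
So the two sides agree for every real x for which both sides are defined.

Conclusion: True.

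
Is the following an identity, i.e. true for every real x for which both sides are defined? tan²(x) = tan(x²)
Claim: tan²(x) = tan(x²).
Test a specific point where both sides are defined: x = π/6.
LHS = tan²(x) ≈ 0.3333
RHS = tan(x²) ≈ 0.2812
Since 0.3333 ≠ 0.2812, the equation fails at this point, so it cannot hold for every real x for which both sides are defined.
tan²(x) means (tan x)², squaring the output; tan(x²) squares the input. These are different functions.

Conclusion: No, this is NOT an identity.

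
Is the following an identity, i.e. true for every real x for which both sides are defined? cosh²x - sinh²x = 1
Yes, this is an identity.

Claim: cosh²x - sinh²x = 1.
Reasoning: With cosh(x) = (e^x + e^-x)/2 and sinh(x) = (e^x - e^-x)/2: cosh²x = (e^(2x) + 2 + e^(-2x))/4 and sinh²x = (e^(2x) - 2 + e^(-2x))/4. Subtracting leaves 4/4 = 1.
So the two sides agree for every real x for which both sides are defined.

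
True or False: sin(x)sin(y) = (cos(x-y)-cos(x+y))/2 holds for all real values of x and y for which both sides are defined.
Claim: sin(x)sin(y) = (cos(x-y)-cos(x+y))/2.
Reasoning: cos(x-y) = cos(x)cos(y) + sin(x)sin(y) and cos(x+y) = cos(x)cos(y) - sin(x)sin(y). Subtracting, cos(x-y) - cos(x+y) = 2sin(x)sin(y); divide by 2.
So the two sides agree for all real values of x and y for which both sides are defined.

Conclusion: True.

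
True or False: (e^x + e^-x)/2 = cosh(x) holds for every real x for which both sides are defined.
True.

Claim: (e^x + e^-x)/2 = cosh(x).
Reasoning: This is exactly the definition of the hyperbolic cosine: cosh(x) := (e^x + e^-x)/2.
So the two sides agree for every real x for which both sides are defined.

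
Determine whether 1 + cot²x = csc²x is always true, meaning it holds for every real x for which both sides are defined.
Yes, this is an identity.

Claim: 1 + cot²x = csc²x.
Reasoning: Start from sin²x + cos²x = 1 and divide every term by sin²x (allowed wherever cot x and csc x are defined): 1 + cot²x = 1/sin²x = csc²x.
So the two sides agree for every real x for which both sides are defined.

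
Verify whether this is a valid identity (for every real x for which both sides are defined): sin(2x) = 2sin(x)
Claim: sin(2x) = 2sin(x).
Test a specific point where both sides are defined: x = π/2.
LHS = sin(2x) ≈ 0.0000
RHS = 2sin(x) ≈ 2.0000
Since 0.0000 ≠ 2.0000, the equation fails at this point, so it cannot hold for every real x for which both sides are defined.
The correct double-angle formula is sin(2x) = 2sin(x)cos(x).

Conclusion: No, this is NOT an identity.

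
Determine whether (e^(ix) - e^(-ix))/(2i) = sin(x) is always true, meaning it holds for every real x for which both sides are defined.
Yes, this is an identity.

Claim: (e^(ix) - e^(-ix))/(2i) = sin(x).
Reasoning: By Euler's formula e^(ix) = cos(x) + i·sin(x) and e^(-ix) = cos(x) - i·sin(x). Subtracting cancels the cosine terms: e^(ix) - e^(-ix) = 2i·sin(x); divide by 2i.
So the two sides agree for every real x for which both sides are defined.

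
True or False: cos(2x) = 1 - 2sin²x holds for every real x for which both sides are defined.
True.

Claim: cos(2x) = 1 - 2sin²x.
Reasoning: cos(2x) = cos²x - sin²x. Replace cos²x by 1 - sin²x: (1 - sin²x) - sin²x = 1 - 2sin²x.
So the two sides agree for every real x for which both sides are defined.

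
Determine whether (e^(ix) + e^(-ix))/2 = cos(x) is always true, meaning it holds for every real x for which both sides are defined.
Yes, this is an identity.

Claim: (e^(ix) + e^(-ix))/2 = cos(x).
Reasoning: By Euler's formula e^(ix) = cos(x) + i·sin(x) and e^(-ix) = cos(x) - i·sin(x). Adding cancels the sine terms: e^(ix) + e^(-ix) = 2cos(x); divide by 2.
So the two sides agree for every real x for which both sides are defined.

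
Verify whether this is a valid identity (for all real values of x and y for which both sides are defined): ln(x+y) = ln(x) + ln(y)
Claim: ln(x+y) = ln(x) + ln(y).
Test a specific point where both sides are defined: x = 2, y = 4.
LHS = ln(x+y) ≈ 1.7918
RHS = ln(x) + ln(y) ≈ 2.0794
Since 1.7918 ≠ 2.0794, the equation fails at this point, so it cannot hold for all real values of x and y for which both sides are defined.
ln(x) + ln(y) = ln(xy), not ln(x+y).

Conclusion: No, this is NOT an identity.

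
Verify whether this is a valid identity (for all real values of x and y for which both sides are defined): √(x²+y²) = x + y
No, this is NOT an identity.

Claim: √(x²+y²) = x + y.
Test a specific point where both sides are defined: x = 4, y = 4.
LHS = √(x²+y²) ≈ 5.6569
RHS = x + y ≈ 8.0000
Since 5.6569 ≠ 8.0000, the equation fails at this point, so it cannot hold for all real values of x and y for which both sides are defined.
(x+y)² = x² + 2xy + y², not x² + y², so the square root does not split this way.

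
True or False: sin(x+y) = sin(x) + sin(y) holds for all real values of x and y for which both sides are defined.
Claim: sin(x+y) = sin(x) + sin(y).
Test a specific point where both sides are defined: x = -π/2, y = 3π/4.
LHS = sin(x+y) ≈ 0.7071
RHS = sin(x) + sin(y) ≈ -0.2929
Since 0.7071 ≠ -0.2929, the equation fails at this point, so it cannot hold for all real values of x and y for which both sides are defined.
The correct expansion is sin(x+y) = sin(x)cos(y) + cos(x)sin(y); sine is not additive.

Conclusion: False.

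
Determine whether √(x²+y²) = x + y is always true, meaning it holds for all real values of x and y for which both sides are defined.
No, this is NOT an identity.

Claim: √(x²+y²) = x + y.
Test a specific point where both sides are defined: x = 5, y = 4.
LHS = √(x²+y²) ≈ 6.4031
RHS = x + y ≈ 9.0000
Since 6.4031 ≠ 9.0000, the equation fails at this point, so it cannot hold for all real values of x and y for which both sides are defined.
(x+y)² = x² + 2xy + y², not x² + y², so the square root does not split this way.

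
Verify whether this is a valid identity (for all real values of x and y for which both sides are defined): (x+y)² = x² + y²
Claim: (x+y)² = x² + y².
Test a specific point where both sides are defined: x = 1/2, y = 3/2.
LHS = (x+y)² ≈ 4.0000
RHS = x² + y² ≈ 2.5000
Since 4.0000 ≠ 2.5000, the equation fails at this point, so it cannot hold for all real values of x and y for which both sides are defined.
The correct expansion is (x+y)² = x² + 2xy + y²; the cross term 2xy is missing.

Conclusion: No, this is NOT an identity.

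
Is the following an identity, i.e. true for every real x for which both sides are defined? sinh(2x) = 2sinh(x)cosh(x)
Claim: sinh(2x) = 2sinh(x)cosh(x).
Reasoning: 2sinh(x)cosh(x) = 2 · (e^x - e^-x)/2 · (e^x + e^-x)/2 = (e^(2x) - e^(-2x))/2 = sinh(2x).
So the two sides agree for every real x for which both sides are defined.

Conclusion: Yes, this is an identity.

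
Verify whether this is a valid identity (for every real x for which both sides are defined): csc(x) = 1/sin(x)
Claim: csc(x) = 1/sin(x).
Reasoning: csc(x) is by definition the reciprocal of sin(x), wherever sin(x) ≠ 0.
So the two sides agree for every real x for which both sides are defined.

Conclusion: Yes, this is an identity.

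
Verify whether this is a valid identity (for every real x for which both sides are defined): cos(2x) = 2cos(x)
Claim: cos(2x) = 2cos(x).
Test a specific point where both sides are defined: x = π/4.
LHS = cos(2x) ≈ 0.0000
RHS = 2cos(x) ≈ 1.4142
Since 0.0000 ≠ 1.4142, the equation fails at this point, so it cannot hold for every real x for which both sides are defined.
The correct double-angle formula is cos(2x) = cos²x - sin²x.

Conclusion: No, this is NOT an identity.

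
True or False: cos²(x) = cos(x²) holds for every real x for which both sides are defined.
Claim: cos²(x) = cos(x²).
Test a specific point where both sides are defined: x = -π/4.
LHS = cos²(x) ≈ 0.5000
RHS = cos(x²) ≈ 0.8157
Since 0.5000 ≠ 0.8157, the equation fails at this point, so it cannot hold for every real x for which both sides are defined.
cos²(x) means (cos x)², squaring the output; cos(x²) squares the input. These are different functions.

Conclusion: False.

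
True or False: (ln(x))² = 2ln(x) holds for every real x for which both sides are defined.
Claim: (ln(x))² = 2ln(x).
Test a specific point where both sides are defined: x = 5.
LHS = (ln(x))² ≈ 2.5903
RHS = 2ln(x) ≈ 3.2189
Since 2.5903 ≠ 3.2189, the equation fails at this point, so it cannot hold for every real x for which both sides are defined.
2ln(x) equals ln(x²), which is not the same as (ln x)².

Conclusion: False.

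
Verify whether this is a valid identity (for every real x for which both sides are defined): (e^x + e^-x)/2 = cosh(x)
Claim: (e^x + e^-x)/2 = cosh(x).
Reasoning: This is exactly the definition of the hyperbolic cosine: cosh(x) := (e^x + e^-x)/2.
So the two sides agree for every real x for which both sides are defined.

Conclusion: Yes, this is an identity.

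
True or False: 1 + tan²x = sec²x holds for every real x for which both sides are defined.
Claim: 1 + tan²x = sec²x.
Reasoning: Start from sin²x + cos²x = 1 and divide every term by cos²x (allowed wherever tan x and sec x are defined): tan²x + 1 = 1/cos²x = sec²x.
So the two sides agree for every real x for which both sides are defined.

Conclusion: True.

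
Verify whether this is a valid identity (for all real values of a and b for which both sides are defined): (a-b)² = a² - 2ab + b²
Claim: (a-b)² = a² - 2ab + b².
Reasoning: Expand: (a-b)² = (a-b)(a-b) = a·a - a·b - b·a + b·b = a² - 2ab + b².
So the two sides agree for all real values of a and b for which both sides are defined.

Conclusion: Yes, this is an identity.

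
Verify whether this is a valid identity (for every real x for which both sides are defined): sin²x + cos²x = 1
Claim: sin²x + cos²x = 1.
Reasoning: The point (cos x, sin x) lies on the unit circle X² + Y² = 1, so cos²x + sin²x = 1 for every real x.
So the two sides agree for every real x for which both sides are defined.

Conclusion: Yes, this is an identity.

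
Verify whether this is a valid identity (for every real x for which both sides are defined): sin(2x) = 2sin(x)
Claim: sin(2x) = 2sin(x).
Test a specific point where both sides are defined: x = π/3.
LHS = sin(2x) ≈ 0.8660
RHS = 2sin(x) ≈ 1.7321
Since 0.8660 ≠ 1.7321, the equation fails at this point, so it cannot hold for every real x for which both sides are defined.
The correct double-angle formula is sin(2x) = 2sin(x)cos(x).

Conclusion: No, this is NOT an identity.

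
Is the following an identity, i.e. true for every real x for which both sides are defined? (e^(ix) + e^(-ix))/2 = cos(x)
Claim: (e^(ix) + e^(-ix))/2 = cos(x).
Reasoning: By Euler's formula e^(ix) = cos(x) + i·sin(x) and e^(-ix) = cos(x) - i·sin(x). Adding cancels the sine terms: e^(ix) + e^(-ix) = 2cos(x); divide by 2.
So the two sides agree for every real x for which both sides are defined.

Conclusion: Yes, this is an identity.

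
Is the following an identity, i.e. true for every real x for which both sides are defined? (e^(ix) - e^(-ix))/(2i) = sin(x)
Yes, this is an identity.

Claim: (e^(ix) - e^(-ix))/(2i) = sin(x).
Reasoning: By Euler's formula e^(ix) = cos(x) + i·sin(x) and e^(-ix) = cos(x) - i·sin(x). Subtracting cancels the cosine terms: e^(ix) - e^(-ix) = 2i·sin(x); divide by 2i.
So the two sides agree for every real x for which both sides are defined.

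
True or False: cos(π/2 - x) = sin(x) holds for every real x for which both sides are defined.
True.

Claim: cos(π/2 - x) = sin(x).
Reasoning: Use cos(u - v) = cos(u)cos(v) + sin(u)sin(v) with u = π/2, v = x: cos(π/2)cos(x) + sin(π/2)sin(x) = 0·cos(x) + 1·sin(x) = sin(x).
So the two sides agree for every real x for which both sides are defined.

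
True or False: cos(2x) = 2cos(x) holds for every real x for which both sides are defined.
False.

Claim: cos(2x) = 2cos(x).
Test a specific point where both sides are defined: x = -π/2.
LHS = cos(2x) ≈ -1.0000
RHS = 2cos(x) ≈ 0.0000
Since -1.0000 ≠ 0.0000, the equation fails at this point, so it cannot hold for every real x for which both sides are defined.
The correct double-angle formula is cos(2x) = cos²x - sin²x.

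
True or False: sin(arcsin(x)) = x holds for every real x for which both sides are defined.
Claim: sin(arcsin(x)) = x.
Reasoning: For -1 ≤ x ≤ 1 (where arcsin is defined), arcsin(x) is by definition an angle whose sine equals x. Taking the sine of that angle returns x. (Note the other order, arcsin(sin x) = x, is NOT an identity.)
So the two sides agree for every real x for which both sides are defined.

Conclusion: True.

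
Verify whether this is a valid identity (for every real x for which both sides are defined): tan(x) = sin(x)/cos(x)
Yes, this is an identity.

Claim: tan(x) = sin(x)/cos(x).
Reasoning: For an angle x whose terminal point on the unit circle is (cos x, sin x), tan(x) is defined as the ratio (second coordinate)/(first coordinate) = sin(x)/cos(x), wherever cos(x) ≠ 0.
So the two sides agree for every real x for which both sides are defined.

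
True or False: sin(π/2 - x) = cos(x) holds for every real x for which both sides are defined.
True.

Claim: sin(π/2 - x) = cos(x).
Reasoning: Use sin(u - v) = sin(u)cos(v) - cos(u)sin(v) with u = π/2, v = x: sin(π/2)cos(x) - cos(π/2)sin(x) = 1·cos(x) - 0·sin(x) = cos(x).
So the two sides agree for every real x for which both sides are defined.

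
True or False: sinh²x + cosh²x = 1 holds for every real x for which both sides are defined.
Claim: sinh²x + cosh²x = 1.
Test a specific point where both sides are defined: x = 3.
LHS = sinh²x + cosh²x ≈ 201.7156
RHS = 1 ≈ 1.0000
Since 201.7156 ≠ 1.0000, the equation fails at this point, so it cannot hold for every real x for which both sides are defined.
The correct hyperbolic identity is cosh²x - sinh²x = 1 (a difference); the sum sinh²x + cosh²x equals cosh(2x).

Conclusion: False.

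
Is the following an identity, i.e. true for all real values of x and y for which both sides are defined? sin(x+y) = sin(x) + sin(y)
Claim: sin(x+y) = sin(x) + sin(y).
Test a specific point where both sides are defined: x = 2π/3, y = π/2.
LHS = sin(x+y) ≈ -0.5000
RHS = sin(x) + sin(y) ≈ 1.8660
Since -0.5000 ≠ 1.8660, the equation fails at this point, so it cannot hold for all real values of x and y for which both sides are defined.
The correct expansion is sin(x+y) = sin(x)cos(y) + cos(x)sin(y); sine is not additive.

Conclusion: No, this is NOT an identity.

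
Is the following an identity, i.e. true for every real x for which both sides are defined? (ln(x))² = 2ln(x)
Claim: (ln(x))² = 2ln(x).
Test a specific point where both sides are defined: x = 2.
LHS = (ln(x))² ≈ 0.4805
RHS = 2ln(x) ≈ 1.3863
Since 0.4805 ≠ 1.3863, the equation fails at this point, so it cannot hold for every real x for which both sides are defined.
2ln(x) equals ln(x²), which is not the same as (ln x)².

Conclusion: No, this is NOT an identity.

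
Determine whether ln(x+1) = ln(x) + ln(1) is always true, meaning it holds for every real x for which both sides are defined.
Claim: ln(x+1) = ln(x) + ln(1).
Test a specific point where both sides are defined: x = 4.
LHS = ln(x+1) ≈ 1.6094
RHS = ln(x) + ln(1) ≈ 1.3863
Since 1.6094 ≠ 1.3863, the equation fails at this point, so it cannot hold for every real x for which both sides are defined.
ln(1) = 0, so the right side is just ln(x), which differs from ln(x+1).

Conclusion: No, this is NOT an identity.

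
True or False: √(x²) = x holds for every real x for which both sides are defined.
Claim: √(x²) = x.
Test a specific point where both sides are defined: x = -2.
LHS = √(x²) ≈ 2.0000
RHS = x ≈ -2.0000
Since 2.0000 ≠ -2.0000, the equation fails at this point, so it cannot hold for every real x for which both sides are defined.
√(x²) = |x|, which differs from x whenever x < 0 (both sides are defined for every real x).

Conclusion: False.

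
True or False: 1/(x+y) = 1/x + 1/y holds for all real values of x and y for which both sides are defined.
False.

Claim: 1/(x+y) = 1/x + 1/y.
Test a specific point where both sides are defined: x = -3, y = -1.
LHS = 1/(x+y) ≈ -0.2500
RHS = 1/x + 1/y ≈ -1.3333
Since -0.2500 ≠ -1.3333, the equation fails at this point, so it cannot hold for all real values of x and y for which both sides are defined.
1/x + 1/y = (x+y)/(xy), which is not 1/(x+y).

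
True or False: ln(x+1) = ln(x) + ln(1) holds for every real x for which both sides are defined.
Claim: ln(x+1) = ln(x) + ln(1).
Test a specific point where both sides are defined: x = 3.
LHS = ln(x+1) ≈ 1.3863
RHS = ln(x) + ln(1) ≈ 1.0986
Since 1.3863 ≠ 1.0986, the equation fails at this point, so it cannot hold for every real x for which both sides are defined.
ln(1) = 0, so the right side is just ln(x), which differs from ln(x+1).

Conclusion: False.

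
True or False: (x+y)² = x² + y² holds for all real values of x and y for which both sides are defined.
Claim: (x+y)² = x² + y².
Test a specific point where both sides are defined: x = 3, y = -3.
LHS = (x+y)² ≈ 0.0000
RHS = x² + y² ≈ 18.0000
Since 0.0000 ≠ 18.0000, the equation fails at this point, so it cannot hold for all real values of x and y for which both sides are defined.
The correct expansion is (x+y)² = x² + 2xy + y²; the cross term 2xy is missing.

Conclusion: False.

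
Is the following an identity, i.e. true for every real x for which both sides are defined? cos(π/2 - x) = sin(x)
Claim: cos(π/2 - x) = sin(x).
Reasoning: Use cos(u - v) = cos(u)cos(v) + sin(u)sin(v) with u = π/2, v = x: cos(π/2)cos(x) + sin(π/2)sin(x) = 0·cos(x) + 1·sin(x) = sin(x).
So the two sides agree for every real x for which both sides are defined.

Conclusion: Yes, this is an identity.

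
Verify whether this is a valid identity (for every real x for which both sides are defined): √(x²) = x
No, this is NOT an identity.

Claim: √(x²) = x.
Test a specific point where both sides are defined: x = -2.
LHS = √(x²) ≈ 2.0000
RHS = x ≈ -2.0000
Since 2.0000 ≠ -2.0000, the equation fails at this point, so it cannot hold for every real x for which both sides are defined.
√(x²) = |x|, which differs from x whenever x < 0 (both sides are defined for every real x).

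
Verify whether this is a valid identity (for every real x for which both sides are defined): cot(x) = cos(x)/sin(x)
Yes, this is an identity.

Claim: cot(x) = cos(x)/sin(x).
Reasoning: cot(x) is defined as 1/tan(x) = 1/(sin(x)/cos(x)) = cos(x)/sin(x), wherever sin(x) ≠ 0.
So the two sides agree for every real x for which both sides are defined.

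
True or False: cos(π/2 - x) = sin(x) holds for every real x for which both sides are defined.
Claim: cos(π/2 - x) = sin(x).
Reasoning: Use cos(u - v) = cos(u)cos(v) + sin(u)sin(v) with u = π/2, v = x: cos(π/2)cos(x) + sin(π/2)sin(x) = 0·cos(x) + 1·sin(x) = sin(x).
So the two sides agree for every real x for which both sides are defined.

Conclusion: True.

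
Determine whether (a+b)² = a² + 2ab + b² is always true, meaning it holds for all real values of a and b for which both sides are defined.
Claim: (a+b)² = a² + 2ab + b².
Reasoning: Expand: (a+b)² = (a+b)(a+b) = a·a + a·b + b·a + b·b = a² + 2ab + b².
So the two sides agree for all real values of a and b for which both sides are defined.

Conclusion: Yes, this is an identity.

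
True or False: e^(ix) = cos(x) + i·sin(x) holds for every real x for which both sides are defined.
True.

Claim: e^(ix) = cos(x) + i·sin(x).
Reasoning: Euler's formula. Expand e^(ix) = Σ (ix)^k / k!. Since i² = -1, the even-k terms are Σ (-1)^m x^(2m)/(2m)! = cos(x) and the odd-k terms are i · Σ (-1)^m x^(2m+1)/(2m+1)! = i·sin(x).
So the two sides agree for every real x for which both sides are defined.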